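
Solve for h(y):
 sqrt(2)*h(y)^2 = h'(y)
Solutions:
 h(y) = -1/(C1 + sqrt(2)*y)


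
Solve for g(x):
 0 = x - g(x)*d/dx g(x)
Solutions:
 g(x) = -sqrt(C1 + x^2)
 g(x) = sqrt(C1 + x^2)


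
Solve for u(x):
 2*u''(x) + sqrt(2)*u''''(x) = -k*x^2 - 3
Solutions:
 u(x) = C1 + C2*x + C3*sin(2^(1/4)*x) + C4*cos(2^(1/4)*x) - k*x^4/24 + x^2*(sqrt(2)*k - 3)/4


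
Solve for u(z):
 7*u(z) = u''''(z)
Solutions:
 u(z) = C1*exp(-7^(1/4)*z) + C2*exp(7^(1/4)*z) + C3*sin(7^(1/4)*z) + C4*cos(7^(1/4)*z)


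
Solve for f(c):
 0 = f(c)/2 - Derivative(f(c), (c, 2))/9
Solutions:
 f(c) = C1*exp(-3*sqrt(2)*c/2) + C2*exp(3*sqrt(2)*c/2)


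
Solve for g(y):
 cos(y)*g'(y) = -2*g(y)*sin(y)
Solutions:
 g(y) = C1*cos(y)^2


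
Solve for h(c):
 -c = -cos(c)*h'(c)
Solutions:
 h(c) = C1 + Integral(c/cos(c), c)


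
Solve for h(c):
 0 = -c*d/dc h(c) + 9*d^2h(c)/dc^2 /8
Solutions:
 h(c) = C1 + C2*erfi(2*c/3)


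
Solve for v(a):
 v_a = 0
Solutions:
 v(a) = C1


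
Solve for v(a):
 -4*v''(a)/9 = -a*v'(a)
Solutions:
 v(a) = C1 + C2*erfi(3*sqrt(2)*a/4)


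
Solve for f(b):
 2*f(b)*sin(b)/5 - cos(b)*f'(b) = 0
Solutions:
 f(b) = C1/cos(b)^(2/5)


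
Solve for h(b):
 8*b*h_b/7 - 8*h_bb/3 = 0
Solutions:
 h(b) = C1 + C2*erfi(sqrt(42)*b/14)


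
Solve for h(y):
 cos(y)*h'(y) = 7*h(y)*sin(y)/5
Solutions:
 h(y) = C1/cos(y)^(7/5)


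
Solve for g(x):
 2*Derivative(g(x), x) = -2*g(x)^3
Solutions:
 g(x) = -sqrt(2)*sqrt(-1/(C1 - x))/2
 g(x) = sqrt(2)*sqrt(-1/(C1 - x))/2


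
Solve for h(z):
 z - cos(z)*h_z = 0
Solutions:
 h(z) = C1 + Integral(z/cos(z), z)


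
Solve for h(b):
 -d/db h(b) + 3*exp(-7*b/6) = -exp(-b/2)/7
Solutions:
 h(b) = C1 - 2*exp(-b/2)/7 - 18*exp(-7*b/6)/7


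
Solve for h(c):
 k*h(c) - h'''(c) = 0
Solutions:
 h(c) = C1*exp(c*k^(1/3)) + C2*exp(c*k^(1/3)*(-1 + sqrt(3)*I)/2) + C3*exp(-c*k^(1/3)*(1 + sqrt(3)*I)/2)


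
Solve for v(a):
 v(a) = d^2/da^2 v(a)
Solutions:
 v(a) = C1*exp(-a) + C2*exp(a)


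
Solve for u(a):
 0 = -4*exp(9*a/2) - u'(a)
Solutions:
 u(a) = C1 - 8*exp(9*a/2)/9


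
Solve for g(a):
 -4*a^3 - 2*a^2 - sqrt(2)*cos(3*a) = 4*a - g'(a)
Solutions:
 g(a) = C1 + a^4 + 2*a^3/3 + 2*a^2 + sqrt(2)*sin(3*a)/3


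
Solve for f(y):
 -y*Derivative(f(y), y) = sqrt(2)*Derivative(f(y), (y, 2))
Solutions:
 f(y) = C1 + C2*erf(2^(1/4)*y/2)


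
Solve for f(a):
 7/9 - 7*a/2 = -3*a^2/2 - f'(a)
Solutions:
 f(a) = C1 - a^3/2 + 7*a^2/4 - 7*a/9


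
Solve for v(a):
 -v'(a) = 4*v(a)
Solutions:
 v(a) = C1*exp(-4*a)


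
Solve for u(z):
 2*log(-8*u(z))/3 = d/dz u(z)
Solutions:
 -3*Integral(1/(log(-_y) + 3*log(2)), (_y, u(z)))/2 = C1 - z


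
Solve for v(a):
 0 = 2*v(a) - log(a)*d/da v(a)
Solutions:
 v(a) = C1*exp(2*li(a))


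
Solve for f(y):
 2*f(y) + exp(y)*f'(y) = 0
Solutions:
 f(y) = C1*exp(2*exp(-y))


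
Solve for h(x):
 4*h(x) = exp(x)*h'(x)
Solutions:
 h(x) = C1*exp(-4*exp(-x))


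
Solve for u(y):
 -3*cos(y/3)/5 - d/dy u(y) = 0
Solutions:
 u(y) = C1 - 9*sin(y/3)/5


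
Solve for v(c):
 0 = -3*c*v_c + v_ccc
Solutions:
 v(c) = C1 + Integral(C2*airyai(3^(1/3)*c) + C3*airybi(3^(1/3)*c), c)


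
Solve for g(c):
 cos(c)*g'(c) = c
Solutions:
 g(c) = C1 + Integral(c/cos(c), c)


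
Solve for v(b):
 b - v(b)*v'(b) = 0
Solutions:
 v(b) = -sqrt(C1 + b^2)
 v(b) = sqrt(C1 + b^2)


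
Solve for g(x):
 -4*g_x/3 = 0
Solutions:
 g(x) = C1


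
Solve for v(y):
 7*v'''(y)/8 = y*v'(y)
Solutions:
 v(y) = C1 + Integral(C2*airyai(2*7^(2/3)*y/7) + C3*airybi(2*7^(2/3)*y/7), y)


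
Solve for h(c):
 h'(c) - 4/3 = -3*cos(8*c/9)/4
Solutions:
 h(c) = C1 + 4*c/3 - 27*sin(8*c/9)/32


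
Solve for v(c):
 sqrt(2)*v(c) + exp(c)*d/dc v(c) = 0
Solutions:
 v(c) = C1*exp(sqrt(2)*exp(-c))


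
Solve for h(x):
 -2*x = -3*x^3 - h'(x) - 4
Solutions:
 h(x) = C1 - 3*x^4/4 + x^2 - 4*x


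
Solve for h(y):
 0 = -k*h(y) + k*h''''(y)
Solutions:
 h(y) = C1*exp(-y) + C2*exp(y) + C3*sin(y) + C4*cos(y)


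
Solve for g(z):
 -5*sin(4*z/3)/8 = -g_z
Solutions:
 g(z) = C1 - 15*cos(4*z/3)/32


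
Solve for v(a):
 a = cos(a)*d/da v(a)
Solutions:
 v(a) = C1 + Integral(a/cos(a), a)


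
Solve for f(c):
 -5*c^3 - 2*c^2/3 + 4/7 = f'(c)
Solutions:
 f(c) = C1 - 5*c^4/4 - 2*c^3/9 + 4*c/7


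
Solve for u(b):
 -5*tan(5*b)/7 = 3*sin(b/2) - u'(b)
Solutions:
 u(b) = C1 - log(cos(5*b))/7 - 6*cos(b/2)


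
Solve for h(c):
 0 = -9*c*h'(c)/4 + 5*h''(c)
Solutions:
 h(c) = C1 + C2*erfi(3*sqrt(10)*c/20)


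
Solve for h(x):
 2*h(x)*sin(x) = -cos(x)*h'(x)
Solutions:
 h(x) = C1*cos(x)^2


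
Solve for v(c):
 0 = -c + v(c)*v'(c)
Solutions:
 v(c) = -sqrt(C1 + c^2)
 v(c) = sqrt(C1 + c^2)


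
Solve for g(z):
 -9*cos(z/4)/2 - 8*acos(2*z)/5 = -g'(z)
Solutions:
 g(z) = C1 + 8*z*acos(2*z)/5 - 4*sqrt(1 - 4*z^2)/5 + 18*sin(z/4)


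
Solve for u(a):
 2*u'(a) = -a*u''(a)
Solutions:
 u(a) = C1 + C2/a


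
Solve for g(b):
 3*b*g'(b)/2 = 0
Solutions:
 g(b) = C1


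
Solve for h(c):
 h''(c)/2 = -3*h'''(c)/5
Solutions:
 h(c) = C1 + C2*c + C3*exp(-5*c/6)


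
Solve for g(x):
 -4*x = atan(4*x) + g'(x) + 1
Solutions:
 g(x) = C1 - 2*x^2 - x*atan(4*x) - x + log(16*x^2 + 1)/8


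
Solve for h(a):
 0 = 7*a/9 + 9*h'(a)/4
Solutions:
 h(a) = C1 - 14*a^2/81


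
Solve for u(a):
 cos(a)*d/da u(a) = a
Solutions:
 u(a) = C1 + Integral(a/cos(a), a)


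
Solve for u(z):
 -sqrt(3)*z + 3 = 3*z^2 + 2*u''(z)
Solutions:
 u(z) = C1 + C2*z - z^4/8 - sqrt(3)*z^3/12 + 3*z^2/4


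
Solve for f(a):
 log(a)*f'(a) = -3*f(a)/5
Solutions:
 f(a) = C1*exp(-3*li(a)/5)


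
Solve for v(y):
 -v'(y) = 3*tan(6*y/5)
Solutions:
 v(y) = C1 + 5*log(cos(6*y/5))/2


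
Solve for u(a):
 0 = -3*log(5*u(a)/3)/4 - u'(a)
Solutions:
 -4*Integral(1/(-log(_y) - log(5) + log(3)), (_y, u(a)))/3 = C1 - a


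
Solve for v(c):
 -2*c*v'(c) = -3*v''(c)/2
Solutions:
 v(c) = C1 + C2*erfi(sqrt(6)*c/3)


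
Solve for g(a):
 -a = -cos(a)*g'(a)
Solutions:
 g(a) = C1 + Integral(a/cos(a), a)


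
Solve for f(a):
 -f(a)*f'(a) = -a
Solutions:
 f(a) = -sqrt(C1 + a^2)
 f(a) = sqrt(C1 + a^2)


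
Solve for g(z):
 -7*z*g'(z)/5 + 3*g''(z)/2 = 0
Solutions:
 g(z) = C1 + C2*erfi(sqrt(105)*z/15)


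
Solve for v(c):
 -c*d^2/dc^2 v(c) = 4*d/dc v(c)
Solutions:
 v(c) = C1 + C2/c^3


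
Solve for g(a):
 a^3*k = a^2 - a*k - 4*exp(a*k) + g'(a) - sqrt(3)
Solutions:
 g(a) = C1 + a^4*k/4 - a^3/3 + a^2*k/2 + sqrt(3)*a + 4*exp(a*k)/k


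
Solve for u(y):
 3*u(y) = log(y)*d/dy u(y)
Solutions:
 u(y) = C1*exp(3*li(y))


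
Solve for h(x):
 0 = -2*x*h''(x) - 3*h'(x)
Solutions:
 h(x) = C1 + C2/sqrt(x)


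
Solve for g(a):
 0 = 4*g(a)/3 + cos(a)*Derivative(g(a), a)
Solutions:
 g(a) = C1*(sin(a) - 1)^(2/3)/(sin(a) + 1)^(2/3)


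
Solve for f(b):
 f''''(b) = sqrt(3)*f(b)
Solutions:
 f(b) = C1*exp(-3^(1/8)*b) + C2*exp(3^(1/8)*b) + C3*sin(3^(1/8)*b) + C4*cos(3^(1/8)*b)


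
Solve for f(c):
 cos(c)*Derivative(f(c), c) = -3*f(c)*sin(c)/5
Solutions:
 f(c) = C1*cos(c)^(3/5)


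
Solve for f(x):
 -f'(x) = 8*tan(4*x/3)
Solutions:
 f(x) = C1 + 6*log(cos(4*x/3))


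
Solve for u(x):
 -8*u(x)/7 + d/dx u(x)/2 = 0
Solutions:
 u(x) = C1*exp(16*x/7)


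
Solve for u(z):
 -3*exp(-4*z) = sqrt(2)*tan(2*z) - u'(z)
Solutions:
 u(z) = C1 + sqrt(2)*log(tan(2*z)^2 + 1)/4 - 3*exp(-4*z)/4


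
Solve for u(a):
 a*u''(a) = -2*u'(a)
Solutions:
 u(a) = C1 + C2/a


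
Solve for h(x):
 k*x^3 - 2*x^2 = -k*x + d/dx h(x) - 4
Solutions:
 h(x) = C1 + k*x^4/4 + k*x^2/2 - 2*x^3/3 + 4*x


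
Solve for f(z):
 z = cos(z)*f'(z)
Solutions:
 f(z) = C1 + Integral(z/cos(z), z)


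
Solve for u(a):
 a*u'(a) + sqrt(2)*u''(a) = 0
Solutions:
 u(a) = C1 + C2*erf(2^(1/4)*a/2)


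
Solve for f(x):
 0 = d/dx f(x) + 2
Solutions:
 f(x) = C1 - 2*x


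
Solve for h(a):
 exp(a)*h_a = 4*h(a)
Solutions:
 h(a) = C1*exp(-4*exp(-a))


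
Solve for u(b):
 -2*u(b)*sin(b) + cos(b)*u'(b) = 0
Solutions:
 u(b) = C1/cos(b)^2


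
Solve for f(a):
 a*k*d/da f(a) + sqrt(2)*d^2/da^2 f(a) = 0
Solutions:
 f(a) = Piecewise((-2^(3/4)*sqrt(pi)*C1*erf(2^(1/4)*a*sqrt(k)/2)/(2*sqrt(k)) - C2, (k > 0) | (k < 0)), (-C1*a - C2, True))


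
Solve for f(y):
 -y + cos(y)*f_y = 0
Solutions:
 f(y) = C1 + Integral(y/cos(y), y)


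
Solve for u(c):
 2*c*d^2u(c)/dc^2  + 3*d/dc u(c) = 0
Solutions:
 u(c) = C1 + C2/sqrt(c)


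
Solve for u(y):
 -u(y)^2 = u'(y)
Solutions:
 u(y) = 1/(C1 + y)


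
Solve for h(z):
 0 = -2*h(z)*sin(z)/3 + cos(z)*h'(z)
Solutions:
 h(z) = C1/cos(z)^(2/3)


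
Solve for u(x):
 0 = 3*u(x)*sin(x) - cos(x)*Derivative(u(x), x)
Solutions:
 u(x) = C1/cos(x)^3


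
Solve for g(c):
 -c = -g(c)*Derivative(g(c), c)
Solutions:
 g(c) = -sqrt(C1 + c^2)
 g(c) = sqrt(C1 + c^2)


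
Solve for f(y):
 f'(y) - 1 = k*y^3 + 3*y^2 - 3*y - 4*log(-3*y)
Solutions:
 f(y) = C1 + k*y^4/4 + y^3 - 3*y^2/2 - 4*y*log(-y) + y*(5 - 4*log(3))


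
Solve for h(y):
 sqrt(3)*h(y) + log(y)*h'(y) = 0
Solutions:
 h(y) = C1*exp(-sqrt(3)*li(y))


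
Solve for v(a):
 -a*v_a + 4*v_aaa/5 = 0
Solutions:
 v(a) = C1 + Integral(C2*airyai(10^(1/3)*a/2) + C3*airybi(10^(1/3)*a/2), a)


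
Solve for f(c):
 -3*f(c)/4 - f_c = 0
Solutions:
 f(c) = C1*exp(-3*c/4)


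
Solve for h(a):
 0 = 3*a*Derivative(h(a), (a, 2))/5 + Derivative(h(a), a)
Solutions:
 h(a) = C1 + C2/a^(2/3)


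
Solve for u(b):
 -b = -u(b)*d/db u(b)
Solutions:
 u(b) = -sqrt(C1 + b^2)
 u(b) = sqrt(C1 + b^2)


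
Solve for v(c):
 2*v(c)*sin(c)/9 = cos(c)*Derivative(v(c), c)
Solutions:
 v(c) = C1/cos(c)^(2/9)


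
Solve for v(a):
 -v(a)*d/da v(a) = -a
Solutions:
 v(a) = -sqrt(C1 + a^2)
 v(a) = sqrt(C1 + a^2)


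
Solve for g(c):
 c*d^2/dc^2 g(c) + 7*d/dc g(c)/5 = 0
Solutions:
 g(c) = C1 + C2/c^(2/5)


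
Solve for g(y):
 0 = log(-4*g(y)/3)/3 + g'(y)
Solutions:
 3*Integral(1/(log(-_y) - log(3) + 2*log(2)), (_y, g(y))) = C1 - y


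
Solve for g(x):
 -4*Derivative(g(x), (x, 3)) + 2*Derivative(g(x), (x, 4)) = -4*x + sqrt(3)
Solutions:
 g(x) = C1 + C2*x + C3*x^2 + C4*exp(2*x) + x^4/24 + x^3*(2 - sqrt(3))/24


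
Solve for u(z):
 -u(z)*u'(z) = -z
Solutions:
 u(z) = -sqrt(C1 + z^2)
 u(z) = sqrt(C1 + z^2)


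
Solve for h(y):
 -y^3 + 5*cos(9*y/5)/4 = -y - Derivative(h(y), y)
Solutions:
 h(y) = C1 + y^4/4 - y^2/2 - 25*sin(9*y/5)/36


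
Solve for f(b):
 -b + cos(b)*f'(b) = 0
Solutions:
 f(b) = C1 + Integral(b/cos(b), b)


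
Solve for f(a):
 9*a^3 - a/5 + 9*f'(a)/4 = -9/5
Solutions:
 f(a) = C1 - a^4 + 2*a^2/45 - 4*a/5


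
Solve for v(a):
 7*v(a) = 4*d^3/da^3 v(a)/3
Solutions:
 v(a) = C3*exp(42^(1/3)*a/2) + (C1*sin(14^(1/3)*3^(5/6)*a/4) + C2*cos(14^(1/3)*3^(5/6)*a/4))*exp(-42^(1/3)*a/4)


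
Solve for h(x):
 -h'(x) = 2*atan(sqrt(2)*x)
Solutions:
 h(x) = C1 - 2*x*atan(sqrt(2)*x) + sqrt(2)*log(2*x^2 + 1)/2


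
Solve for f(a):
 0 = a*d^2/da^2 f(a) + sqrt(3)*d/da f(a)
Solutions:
 f(a) = C1 + C2*a^(1 - sqrt(3))


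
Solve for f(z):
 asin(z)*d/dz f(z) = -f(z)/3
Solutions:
 f(z) = C1*exp(-Integral(1/asin(z), z)/3)


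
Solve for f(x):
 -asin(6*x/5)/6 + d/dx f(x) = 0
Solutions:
 f(x) = C1 + x*asin(6*x/5)/6 + sqrt(25 - 36*x^2)/36


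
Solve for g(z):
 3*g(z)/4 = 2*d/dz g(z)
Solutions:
 g(z) = C1*exp(3*z/8)


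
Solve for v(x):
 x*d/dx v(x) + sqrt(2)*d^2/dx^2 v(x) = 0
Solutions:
 v(x) = C1 + C2*erf(2^(1/4)*x/2)


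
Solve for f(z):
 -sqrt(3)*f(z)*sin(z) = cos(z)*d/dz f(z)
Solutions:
 f(z) = C1*cos(z)^(sqrt(3))


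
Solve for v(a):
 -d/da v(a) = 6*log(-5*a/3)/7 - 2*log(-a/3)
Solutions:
 v(a) = C1 + 8*a*log(-a)/7 + a*(-log(46875)/7 - 8/7 - log(3))


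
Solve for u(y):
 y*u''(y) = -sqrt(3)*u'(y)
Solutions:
 u(y) = C1 + C2*y^(1 - sqrt(3))


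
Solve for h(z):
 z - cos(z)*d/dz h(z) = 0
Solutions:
 h(z) = C1 + Integral(z/cos(z), z)


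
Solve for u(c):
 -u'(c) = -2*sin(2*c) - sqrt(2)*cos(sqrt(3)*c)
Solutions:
 u(c) = C1 + sqrt(6)*sin(sqrt(3)*c)/3 - cos(2*c)


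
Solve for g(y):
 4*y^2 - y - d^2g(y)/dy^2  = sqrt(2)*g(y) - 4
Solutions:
 g(y) = C1*sin(2^(1/4)*y) + C2*cos(2^(1/4)*y) + 2*sqrt(2)*y^2 - sqrt(2)*y/2 - 4 + 2*sqrt(2)


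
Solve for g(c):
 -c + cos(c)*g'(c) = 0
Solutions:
 g(c) = C1 + Integral(c/cos(c), c)


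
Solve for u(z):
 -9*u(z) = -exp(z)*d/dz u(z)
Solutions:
 u(z) = C1*exp(-9*exp(-z))


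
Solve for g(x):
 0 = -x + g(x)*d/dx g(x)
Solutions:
 g(x) = -sqrt(C1 + x^2)
 g(x) = sqrt(C1 + x^2)


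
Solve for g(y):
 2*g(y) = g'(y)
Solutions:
 g(y) = C1*exp(2*y)


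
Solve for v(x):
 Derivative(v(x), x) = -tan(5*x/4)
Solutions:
 v(x) = C1 + 4*log(cos(5*x/4))/5


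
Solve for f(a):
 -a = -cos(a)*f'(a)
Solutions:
 f(a) = C1 + Integral(a/cos(a), a)


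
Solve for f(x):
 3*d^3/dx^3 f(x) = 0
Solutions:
 f(x) = C1 + C2*x + C3*x^2


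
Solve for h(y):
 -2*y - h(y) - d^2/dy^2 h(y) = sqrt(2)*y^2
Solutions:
 h(y) = C1*sin(y) + C2*cos(y) - sqrt(2)*y^2 - 2*y + 2*sqrt(2)


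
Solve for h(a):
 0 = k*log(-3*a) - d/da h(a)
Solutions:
 h(a) = C1 + a*k*log(-a) + a*k*(-1 + log(3))


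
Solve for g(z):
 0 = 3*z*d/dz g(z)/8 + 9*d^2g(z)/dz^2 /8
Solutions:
 g(z) = C1 + C2*erf(sqrt(6)*z/6)


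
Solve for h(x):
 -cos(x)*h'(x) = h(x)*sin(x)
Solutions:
 h(x) = C1*cos(x)


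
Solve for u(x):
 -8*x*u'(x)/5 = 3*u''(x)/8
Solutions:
 u(x) = C1 + C2*erf(4*sqrt(30)*x/15)


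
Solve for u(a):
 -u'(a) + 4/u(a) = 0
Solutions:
 u(a) = -sqrt(C1 + 8*a)
 u(a) = sqrt(C1 + 8*a)


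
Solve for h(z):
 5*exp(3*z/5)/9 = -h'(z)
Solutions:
 h(z) = C1 - 25*exp(3*z/5)/27


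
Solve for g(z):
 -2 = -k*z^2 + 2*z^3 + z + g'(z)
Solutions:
 g(z) = C1 + k*z^3/3 - z^4/2 - z^2/2 - 2*z


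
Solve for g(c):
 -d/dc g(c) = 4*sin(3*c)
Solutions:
 g(c) = C1 + 4*cos(3*c)/3


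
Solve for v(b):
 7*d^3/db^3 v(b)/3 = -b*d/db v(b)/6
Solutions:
 v(b) = C1 + Integral(C2*airyai(-14^(2/3)*b/14) + C3*airybi(-14^(2/3)*b/14), b)


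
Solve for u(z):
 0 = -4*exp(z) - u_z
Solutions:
 u(z) = C1 - 4*exp(z)


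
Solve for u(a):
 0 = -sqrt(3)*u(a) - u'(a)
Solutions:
 u(a) = C1*exp(-sqrt(3)*a)


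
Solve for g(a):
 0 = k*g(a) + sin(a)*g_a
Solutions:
 g(a) = C1*exp(k*(-log(cos(a) - 1) + log(cos(a) + 1))/2)


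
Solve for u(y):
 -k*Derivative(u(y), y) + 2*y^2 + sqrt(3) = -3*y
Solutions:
 u(y) = C1 + 2*y^3/(3*k) + 3*y^2/(2*k) + sqrt(3)*y/k


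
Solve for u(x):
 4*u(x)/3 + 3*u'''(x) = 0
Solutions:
 u(x) = C3*exp(-2^(2/3)*3^(1/3)*x/3) + (C1*sin(2^(2/3)*3^(5/6)*x/6) + C2*cos(2^(2/3)*3^(5/6)*x/6))*exp(2^(2/3)*3^(1/3)*x/6)


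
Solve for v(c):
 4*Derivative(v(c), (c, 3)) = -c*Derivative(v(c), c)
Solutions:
 v(c) = C1 + Integral(C2*airyai(-2^(1/3)*c/2) + C3*airybi(-2^(1/3)*c/2), c)


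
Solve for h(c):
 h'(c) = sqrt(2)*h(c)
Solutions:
 h(c) = C1*exp(sqrt(2)*c)


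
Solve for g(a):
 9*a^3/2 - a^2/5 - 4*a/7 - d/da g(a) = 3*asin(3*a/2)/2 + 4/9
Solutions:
 g(a) = C1 + 9*a^4/8 - a^3/15 - 2*a^2/7 - 3*a*asin(3*a/2)/2 - 4*a/9 - sqrt(4 - 9*a^2)/2


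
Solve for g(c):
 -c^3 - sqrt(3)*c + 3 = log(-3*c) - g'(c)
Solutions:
 g(c) = C1 + c^4/4 + sqrt(3)*c^2/2 + c*log(-c) + c*(-4 + log(3))


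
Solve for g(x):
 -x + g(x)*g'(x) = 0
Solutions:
 g(x) = -sqrt(C1 + x^2)
 g(x) = sqrt(C1 + x^2)


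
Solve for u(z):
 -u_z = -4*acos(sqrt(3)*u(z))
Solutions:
 Integral(1/acos(sqrt(3)*_y), (_y, u(z))) = C1 + 4*z


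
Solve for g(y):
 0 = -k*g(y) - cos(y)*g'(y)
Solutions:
 g(y) = C1*exp(k*(log(sin(y) - 1) - log(sin(y) + 1))/2)


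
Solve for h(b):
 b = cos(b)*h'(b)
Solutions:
 h(b) = C1 + Integral(b/cos(b), b)


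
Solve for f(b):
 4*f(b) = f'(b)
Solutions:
 f(b) = C1*exp(4*b)


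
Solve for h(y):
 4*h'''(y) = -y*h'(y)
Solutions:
 h(y) = C1 + Integral(C2*airyai(-2^(1/3)*y/2) + C3*airybi(-2^(1/3)*y/2), y)


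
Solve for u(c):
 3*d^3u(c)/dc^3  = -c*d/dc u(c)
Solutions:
 u(c) = C1 + Integral(C2*airyai(-3^(2/3)*c/3) + C3*airybi(-3^(2/3)*c/3), c)


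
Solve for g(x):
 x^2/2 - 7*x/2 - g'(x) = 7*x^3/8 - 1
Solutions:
 g(x) = C1 - 7*x^4/32 + x^3/6 - 7*x^2/4 + x


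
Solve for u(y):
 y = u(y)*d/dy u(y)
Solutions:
 u(y) = -sqrt(C1 + y^2)
 u(y) = sqrt(C1 + y^2)


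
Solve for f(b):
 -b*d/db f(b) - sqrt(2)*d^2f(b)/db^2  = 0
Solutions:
 f(b) = C1 + C2*erf(2^(1/4)*b/2)


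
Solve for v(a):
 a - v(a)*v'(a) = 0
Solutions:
 v(a) = -sqrt(C1 + a^2)
 v(a) = sqrt(C1 + a^2)


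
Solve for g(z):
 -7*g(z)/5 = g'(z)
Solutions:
 g(z) = C1*exp(-7*z/5)


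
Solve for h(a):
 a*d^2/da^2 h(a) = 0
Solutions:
 h(a) = C1 + C2*a


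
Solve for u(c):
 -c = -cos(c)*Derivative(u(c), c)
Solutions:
 u(c) = C1 + Integral(c/cos(c), c)


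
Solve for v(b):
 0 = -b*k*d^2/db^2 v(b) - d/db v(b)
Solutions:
 v(b) = C1 + b^(((re(k) - 1)*re(k) + im(k)^2)/(re(k)^2 + im(k)^2))*(C2*sin(log(b)*Abs(im(k))/(re(k)^2 + im(k)^2)) + C3*cos(log(b)*im(k)/(re(k)^2 + im(k)^2)))


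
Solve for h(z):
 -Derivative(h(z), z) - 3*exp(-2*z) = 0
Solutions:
 h(z) = C1 + 3*exp(-2*z)/2


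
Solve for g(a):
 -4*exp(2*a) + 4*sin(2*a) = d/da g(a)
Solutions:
 g(a) = C1 - 2*exp(2*a) - 2*cos(2*a)


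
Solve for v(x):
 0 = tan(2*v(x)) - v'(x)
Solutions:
 v(x) = -asin(C1*exp(2*x))/2 + pi/2
 v(x) = asin(C1*exp(2*x))/2


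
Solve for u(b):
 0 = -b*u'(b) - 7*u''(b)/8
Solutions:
 u(b) = C1 + C2*erf(2*sqrt(7)*b/7)


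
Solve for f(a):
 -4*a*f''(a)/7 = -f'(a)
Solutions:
 f(a) = C1 + C2*a^(11/4)


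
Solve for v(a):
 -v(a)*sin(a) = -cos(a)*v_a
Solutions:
 v(a) = C1/cos(a)


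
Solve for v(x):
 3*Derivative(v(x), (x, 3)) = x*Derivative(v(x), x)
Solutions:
 v(x) = C1 + Integral(C2*airyai(3^(2/3)*x/3) + C3*airybi(3^(2/3)*x/3), x)


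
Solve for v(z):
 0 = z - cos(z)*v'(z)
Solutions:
 v(z) = C1 + Integral(z/cos(z), z)


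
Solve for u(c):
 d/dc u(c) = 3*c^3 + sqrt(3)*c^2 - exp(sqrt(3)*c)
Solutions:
 u(c) = C1 + 3*c^4/4 + sqrt(3)*c^3/3 - sqrt(3)*exp(sqrt(3)*c)/3


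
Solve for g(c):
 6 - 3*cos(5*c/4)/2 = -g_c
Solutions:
 g(c) = C1 - 6*c + 6*sin(5*c/4)/5


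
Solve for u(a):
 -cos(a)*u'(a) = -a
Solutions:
 u(a) = C1 + Integral(a/cos(a), a)


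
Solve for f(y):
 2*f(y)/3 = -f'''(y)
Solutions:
 f(y) = C3*exp(-2^(1/3)*3^(2/3)*y/3) + (C1*sin(2^(1/3)*3^(1/6)*y/2) + C2*cos(2^(1/3)*3^(1/6)*y/2))*exp(2^(1/3)*3^(2/3)*y/6)


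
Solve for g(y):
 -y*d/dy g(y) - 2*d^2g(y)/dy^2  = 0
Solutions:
 g(y) = C1 + C2*erf(y/2)


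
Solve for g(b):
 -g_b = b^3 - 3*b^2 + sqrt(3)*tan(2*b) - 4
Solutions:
 g(b) = C1 - b^4/4 + b^3 + 4*b + sqrt(3)*log(cos(2*b))/2


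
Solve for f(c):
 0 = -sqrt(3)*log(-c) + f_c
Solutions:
 f(c) = C1 + sqrt(3)*c*log(-c) - sqrt(3)*c


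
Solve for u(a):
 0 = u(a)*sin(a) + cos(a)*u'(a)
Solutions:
 u(a) = C1*cos(a)


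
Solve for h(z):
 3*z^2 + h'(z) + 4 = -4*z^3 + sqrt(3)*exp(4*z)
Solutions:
 h(z) = C1 - z^4 - z^3 - 4*z + sqrt(3)*exp(4*z)/4


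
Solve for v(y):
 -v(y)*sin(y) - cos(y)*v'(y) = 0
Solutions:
 v(y) = C1*cos(y)


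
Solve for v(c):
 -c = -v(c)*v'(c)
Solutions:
 v(c) = -sqrt(C1 + c^2)
 v(c) = sqrt(C1 + c^2)


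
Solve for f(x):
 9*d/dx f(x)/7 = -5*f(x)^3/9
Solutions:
 f(x) = -9*sqrt(2)*sqrt(-1/(C1 - 35*x))/2
 f(x) = 9*sqrt(2)*sqrt(-1/(C1 - 35*x))/2


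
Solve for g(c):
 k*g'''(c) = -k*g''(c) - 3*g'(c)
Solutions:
 g(c) = C1 + C2*exp(c*(-1 + sqrt(k*(k - 12))/k)/2) + C3*exp(-c*(1 + sqrt(k*(k - 12))/k)/2)


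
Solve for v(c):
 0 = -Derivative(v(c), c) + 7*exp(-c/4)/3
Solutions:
 v(c) = C1 - 28*exp(-c/4)/3


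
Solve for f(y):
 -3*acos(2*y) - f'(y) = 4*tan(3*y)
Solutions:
 f(y) = C1 - 3*y*acos(2*y) + 3*sqrt(1 - 4*y^2)/2 + 4*log(cos(3*y))/3


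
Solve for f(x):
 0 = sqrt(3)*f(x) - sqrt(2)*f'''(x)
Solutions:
 f(x) = C3*exp(2^(5/6)*3^(1/6)*x/2) + (C1*sin(2^(5/6)*3^(2/3)*x/4) + C2*cos(2^(5/6)*3^(2/3)*x/4))*exp(-2^(5/6)*3^(1/6)*x/4)


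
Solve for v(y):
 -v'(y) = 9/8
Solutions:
 v(y) = C1 - 9*y/8


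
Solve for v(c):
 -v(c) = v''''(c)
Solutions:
 v(c) = (C1*sin(sqrt(2)*c/2) + C2*cos(sqrt(2)*c/2))*exp(-sqrt(2)*c/2) + (C3*sin(sqrt(2)*c/2) + C4*cos(sqrt(2)*c/2))*exp(sqrt(2)*c/2)


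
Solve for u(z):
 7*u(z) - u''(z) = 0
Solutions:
 u(z) = C1*exp(-sqrt(7)*z) + C2*exp(sqrt(7)*z)


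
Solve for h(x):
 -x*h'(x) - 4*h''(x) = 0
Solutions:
 h(x) = C1 + C2*erf(sqrt(2)*x/4)


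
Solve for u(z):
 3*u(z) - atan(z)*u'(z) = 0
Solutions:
 u(z) = C1*exp(3*Integral(1/atan(z), z))


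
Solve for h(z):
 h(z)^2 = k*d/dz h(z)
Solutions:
 h(z) = -k/(C1*k + z)


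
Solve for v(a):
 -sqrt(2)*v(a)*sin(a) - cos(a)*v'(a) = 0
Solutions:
 v(a) = C1*cos(a)^(sqrt(2))


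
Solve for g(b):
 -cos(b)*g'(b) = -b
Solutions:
 g(b) = C1 + Integral(b/cos(b), b)


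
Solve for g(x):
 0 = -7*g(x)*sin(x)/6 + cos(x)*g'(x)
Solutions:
 g(x) = C1/cos(x)^(7/6)


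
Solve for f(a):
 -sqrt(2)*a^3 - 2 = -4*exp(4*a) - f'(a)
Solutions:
 f(a) = C1 + sqrt(2)*a^4/4 + 2*a - exp(4*a)


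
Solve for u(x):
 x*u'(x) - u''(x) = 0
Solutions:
 u(x) = C1 + C2*erfi(sqrt(2)*x/2)


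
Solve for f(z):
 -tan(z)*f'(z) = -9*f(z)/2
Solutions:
 f(z) = C1*sin(z)^(9/2)


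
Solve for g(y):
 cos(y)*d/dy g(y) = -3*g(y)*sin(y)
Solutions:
 g(y) = C1*cos(y)^3


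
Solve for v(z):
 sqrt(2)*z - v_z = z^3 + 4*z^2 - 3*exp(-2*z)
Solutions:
 v(z) = C1 - z^4/4 - 4*z^3/3 + sqrt(2)*z^2/2 - 3*exp(-2*z)/2


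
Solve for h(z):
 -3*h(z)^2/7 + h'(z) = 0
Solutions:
 h(z) = -7/(C1 + 3*z)


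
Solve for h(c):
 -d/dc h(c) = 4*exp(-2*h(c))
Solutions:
 h(c) = log(-sqrt(C1 - 8*c))
 h(c) = log(C1 - 8*c)/2


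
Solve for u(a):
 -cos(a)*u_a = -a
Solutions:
 u(a) = C1 + Integral(a/cos(a), a)


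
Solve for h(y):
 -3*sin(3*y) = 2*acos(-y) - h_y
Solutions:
 h(y) = C1 + 2*y*acos(-y) + 2*sqrt(1 - y^2) - cos(3*y)


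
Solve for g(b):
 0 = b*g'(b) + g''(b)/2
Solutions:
 g(b) = C1 + C2*erf(b)


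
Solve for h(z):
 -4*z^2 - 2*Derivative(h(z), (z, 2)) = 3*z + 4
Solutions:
 h(z) = C1 + C2*z - z^4/6 - z^3/4 - z^2


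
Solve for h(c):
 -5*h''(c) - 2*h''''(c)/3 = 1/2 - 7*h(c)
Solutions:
 h(c) = C1*exp(-c*sqrt(-15 + sqrt(393))/2) + C2*exp(c*sqrt(-15 + sqrt(393))/2) + C3*sin(c*sqrt(15 + sqrt(393))/2) + C4*cos(c*sqrt(15 + sqrt(393))/2) + 1/14


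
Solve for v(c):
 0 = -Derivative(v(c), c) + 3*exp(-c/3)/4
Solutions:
 v(c) = C1 - 9*exp(-c/3)/4


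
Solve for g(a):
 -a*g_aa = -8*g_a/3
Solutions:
 g(a) = C1 + C2*a^(11/3)


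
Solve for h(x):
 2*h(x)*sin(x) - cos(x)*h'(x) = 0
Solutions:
 h(x) = C1/cos(x)^2


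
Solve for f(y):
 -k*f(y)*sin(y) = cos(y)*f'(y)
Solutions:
 f(y) = C1*exp(k*log(cos(y)))


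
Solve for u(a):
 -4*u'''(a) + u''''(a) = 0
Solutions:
 u(a) = C1 + C2*a + C3*a^2 + C4*exp(4*a)


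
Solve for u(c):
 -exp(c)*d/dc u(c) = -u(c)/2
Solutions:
 u(c) = C1*exp(-exp(-c)/2)


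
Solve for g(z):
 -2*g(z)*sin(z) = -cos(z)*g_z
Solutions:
 g(z) = C1/cos(z)^2


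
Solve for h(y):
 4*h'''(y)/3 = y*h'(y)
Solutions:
 h(y) = C1 + Integral(C2*airyai(6^(1/3)*y/2) + C3*airybi(6^(1/3)*y/2), y)


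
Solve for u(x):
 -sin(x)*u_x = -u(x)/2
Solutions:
 u(x) = C1*(cos(x) - 1)^(1/4)/(cos(x) + 1)^(1/4)


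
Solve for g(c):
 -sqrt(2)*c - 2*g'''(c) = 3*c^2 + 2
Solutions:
 g(c) = C1 + C2*c + C3*c^2 - c^5/40 - sqrt(2)*c^4/48 - c^3/6


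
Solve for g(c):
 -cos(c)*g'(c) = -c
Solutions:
 g(c) = C1 + Integral(c/cos(c), c)


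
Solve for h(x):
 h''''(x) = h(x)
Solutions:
 h(x) = C1*exp(-x) + C2*exp(x) + C3*sin(x) + C4*cos(x)


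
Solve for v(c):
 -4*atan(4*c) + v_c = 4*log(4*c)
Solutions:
 v(c) = C1 + 4*c*log(c) + 4*c*atan(4*c) - 4*c + 8*c*log(2) - log(16*c^2 + 1)/2


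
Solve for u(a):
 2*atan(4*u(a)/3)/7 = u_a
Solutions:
 Integral(1/atan(4*_y/3), (_y, u(a))) = C1 + 2*a/7


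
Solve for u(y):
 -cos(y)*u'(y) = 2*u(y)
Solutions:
 u(y) = C1*(sin(y) - 1)/(sin(y) + 1)


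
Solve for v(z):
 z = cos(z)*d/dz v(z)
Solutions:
 v(z) = C1 + Integral(z/cos(z), z)


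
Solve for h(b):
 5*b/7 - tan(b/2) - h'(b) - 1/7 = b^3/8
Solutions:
 h(b) = C1 - b^4/32 + 5*b^2/14 - b/7 + 2*log(cos(b/2))


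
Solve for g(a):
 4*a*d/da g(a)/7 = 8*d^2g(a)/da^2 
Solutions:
 g(a) = C1 + C2*erfi(sqrt(7)*a/14)


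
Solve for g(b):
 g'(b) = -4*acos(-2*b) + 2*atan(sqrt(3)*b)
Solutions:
 g(b) = C1 - 4*b*acos(-2*b) + 2*b*atan(sqrt(3)*b) - 2*sqrt(1 - 4*b^2) - sqrt(3)*log(3*b^2 + 1)/3


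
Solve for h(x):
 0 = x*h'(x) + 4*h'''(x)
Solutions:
 h(x) = C1 + Integral(C2*airyai(-2^(1/3)*x/2) + C3*airybi(-2^(1/3)*x/2), x)


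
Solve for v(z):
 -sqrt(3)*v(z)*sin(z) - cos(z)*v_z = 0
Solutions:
 v(z) = C1*cos(z)^(sqrt(3))


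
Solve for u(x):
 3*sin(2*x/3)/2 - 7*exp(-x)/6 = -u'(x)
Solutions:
 u(x) = C1 + 9*cos(2*x/3)/4 - 7*exp(-x)/6


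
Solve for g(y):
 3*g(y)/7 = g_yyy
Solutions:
 g(y) = C3*exp(3^(1/3)*7^(2/3)*y/7) + (C1*sin(3^(5/6)*7^(2/3)*y/14) + C2*cos(3^(5/6)*7^(2/3)*y/14))*exp(-3^(1/3)*7^(2/3)*y/14)


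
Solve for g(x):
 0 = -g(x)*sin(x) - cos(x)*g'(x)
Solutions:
 g(x) = C1*cos(x)


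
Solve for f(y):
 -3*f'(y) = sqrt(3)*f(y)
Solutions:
 f(y) = C1*exp(-sqrt(3)*y/3)


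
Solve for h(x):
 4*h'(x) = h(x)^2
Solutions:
 h(x) = -4/(C1 + x)


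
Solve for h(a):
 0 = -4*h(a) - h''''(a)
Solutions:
 h(a) = (C1*sin(a) + C2*cos(a))*exp(-a) + (C3*sin(a) + C4*cos(a))*exp(a)


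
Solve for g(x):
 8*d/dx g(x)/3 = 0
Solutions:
 g(x) = C1


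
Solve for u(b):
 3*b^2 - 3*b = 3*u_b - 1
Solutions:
 u(b) = C1 + b^3/3 - b^2/2 + b/3


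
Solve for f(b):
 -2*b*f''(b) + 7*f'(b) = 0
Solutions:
 f(b) = C1 + C2*b^(9/2)


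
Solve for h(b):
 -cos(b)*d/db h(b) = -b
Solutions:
 h(b) = C1 + Integral(b/cos(b), b)


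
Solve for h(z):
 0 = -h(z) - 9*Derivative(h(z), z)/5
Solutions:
 h(z) = C1*exp(-5*z/9)


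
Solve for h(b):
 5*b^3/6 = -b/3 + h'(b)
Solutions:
 h(b) = C1 + 5*b^4/24 + b^2/6


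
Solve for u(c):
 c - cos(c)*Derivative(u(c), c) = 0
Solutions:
 u(c) = C1 + Integral(c/cos(c), c)


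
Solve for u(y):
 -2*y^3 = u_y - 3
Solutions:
 u(y) = C1 - y^4/2 + 3*y


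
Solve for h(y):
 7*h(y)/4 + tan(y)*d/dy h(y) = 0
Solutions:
 h(y) = C1/sin(y)^(7/4)


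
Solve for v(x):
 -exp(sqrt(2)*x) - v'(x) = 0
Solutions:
 v(x) = C1 - sqrt(2)*exp(sqrt(2)*x)/2


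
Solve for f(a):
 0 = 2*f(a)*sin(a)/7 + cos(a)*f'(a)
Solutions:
 f(a) = C1*cos(a)^(2/7)


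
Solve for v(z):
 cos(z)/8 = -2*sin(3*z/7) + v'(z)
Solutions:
 v(z) = C1 + sin(z)/8 - 14*cos(3*z/7)/3


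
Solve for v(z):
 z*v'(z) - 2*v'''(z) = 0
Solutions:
 v(z) = C1 + Integral(C2*airyai(2^(2/3)*z/2) + C3*airybi(2^(2/3)*z/2), z)


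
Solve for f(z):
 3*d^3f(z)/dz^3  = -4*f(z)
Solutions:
 f(z) = C3*exp(-6^(2/3)*z/3) + (C1*sin(2^(2/3)*3^(1/6)*z/2) + C2*cos(2^(2/3)*3^(1/6)*z/2))*exp(6^(2/3)*z/6)


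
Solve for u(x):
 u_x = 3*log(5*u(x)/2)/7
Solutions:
 7*Integral(1/(-log(_y) - log(5) + log(2)), (_y, u(x)))/3 = C1 - x


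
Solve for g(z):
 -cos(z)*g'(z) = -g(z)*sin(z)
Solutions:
 g(z) = C1/cos(z)


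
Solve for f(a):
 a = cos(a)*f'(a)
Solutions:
 f(a) = C1 + Integral(a/cos(a), a)


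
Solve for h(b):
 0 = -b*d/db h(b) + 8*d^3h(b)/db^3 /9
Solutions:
 h(b) = C1 + Integral(C2*airyai(3^(2/3)*b/2) + C3*airybi(3^(2/3)*b/2), b)


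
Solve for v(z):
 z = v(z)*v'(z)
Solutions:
 v(z) = -sqrt(C1 + z^2)
 v(z) = sqrt(C1 + z^2)


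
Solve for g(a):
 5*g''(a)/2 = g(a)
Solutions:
 g(a) = C1*exp(-sqrt(10)*a/5) + C2*exp(sqrt(10)*a/5)


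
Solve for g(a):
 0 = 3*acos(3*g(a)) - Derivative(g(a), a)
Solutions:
 Integral(1/acos(3*_y), (_y, g(a))) = C1 + 3*a


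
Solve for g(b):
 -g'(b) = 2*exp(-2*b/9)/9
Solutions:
 g(b) = C1 + exp(-2*b/9)


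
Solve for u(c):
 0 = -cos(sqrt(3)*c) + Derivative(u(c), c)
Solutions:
 u(c) = C1 + sqrt(3)*sin(sqrt(3)*c)/3


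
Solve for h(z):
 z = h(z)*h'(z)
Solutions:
 h(z) = -sqrt(C1 + z^2)
 h(z) = sqrt(C1 + z^2)


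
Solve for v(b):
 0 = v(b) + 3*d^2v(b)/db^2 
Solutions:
 v(b) = C1*sin(sqrt(3)*b/3) + C2*cos(sqrt(3)*b/3)


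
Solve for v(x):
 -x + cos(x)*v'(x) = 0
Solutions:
 v(x) = C1 + Integral(x/cos(x), x)


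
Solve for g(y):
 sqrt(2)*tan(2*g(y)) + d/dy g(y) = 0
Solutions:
 g(y) = -asin(C1*exp(-2*sqrt(2)*y))/2 + pi/2
 g(y) = asin(C1*exp(-2*sqrt(2)*y))/2


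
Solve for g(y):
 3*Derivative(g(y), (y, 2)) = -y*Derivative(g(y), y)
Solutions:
 g(y) = C1 + C2*erf(sqrt(6)*y/6)


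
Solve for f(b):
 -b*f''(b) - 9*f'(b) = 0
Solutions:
 f(b) = C1 + C2/b^8


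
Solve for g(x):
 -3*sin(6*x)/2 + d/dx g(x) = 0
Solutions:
 g(x) = C1 - cos(6*x)/4


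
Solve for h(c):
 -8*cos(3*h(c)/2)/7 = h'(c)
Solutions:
 8*c/7 - log(sin(3*h(c)/2) - 1)/3 + log(sin(3*h(c)/2) + 1)/3 = C1


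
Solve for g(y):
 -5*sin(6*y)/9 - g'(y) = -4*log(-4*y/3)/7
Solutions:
 g(y) = C1 + 4*y*log(-y)/7 - 4*y*log(3)/7 - 4*y/7 + 8*y*log(2)/7 + 5*cos(6*y)/54


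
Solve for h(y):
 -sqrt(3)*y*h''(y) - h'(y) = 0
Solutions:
 h(y) = C1 + C2*y^(1 - sqrt(3)/3)


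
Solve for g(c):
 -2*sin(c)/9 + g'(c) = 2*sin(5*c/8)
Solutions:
 g(c) = C1 - 16*cos(5*c/8)/5 - 2*cos(c)/9


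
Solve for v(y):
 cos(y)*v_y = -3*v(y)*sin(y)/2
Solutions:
 v(y) = C1*cos(y)^(3/2)


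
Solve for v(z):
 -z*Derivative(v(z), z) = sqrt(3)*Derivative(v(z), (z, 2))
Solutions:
 v(z) = C1 + C2*erf(sqrt(2)*3^(3/4)*z/6)


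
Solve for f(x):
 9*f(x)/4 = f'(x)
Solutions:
 f(x) = C1*exp(9*x/4)


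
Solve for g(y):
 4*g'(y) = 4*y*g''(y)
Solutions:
 g(y) = C1 + C2*y^2


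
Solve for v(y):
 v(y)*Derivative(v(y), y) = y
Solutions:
 v(y) = -sqrt(C1 + y^2)
 v(y) = sqrt(C1 + y^2)


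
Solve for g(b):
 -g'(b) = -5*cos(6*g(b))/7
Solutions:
 -5*b/7 - log(sin(6*g(b)) - 1)/12 + log(sin(6*g(b)) + 1)/12 = C1


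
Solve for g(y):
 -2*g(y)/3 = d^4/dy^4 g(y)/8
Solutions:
 g(y) = (C1*sin(sqrt(2)*3^(3/4)*y/3) + C2*cos(sqrt(2)*3^(3/4)*y/3))*exp(-sqrt(2)*3^(3/4)*y/3) + (C3*sin(sqrt(2)*3^(3/4)*y/3) + C4*cos(sqrt(2)*3^(3/4)*y/3))*exp(sqrt(2)*3^(3/4)*y/3)


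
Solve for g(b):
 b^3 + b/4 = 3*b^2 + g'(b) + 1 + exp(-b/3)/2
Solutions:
 g(b) = C1 + b^4/4 - b^3 + b^2/8 - b + 3*exp(-b/3)/2


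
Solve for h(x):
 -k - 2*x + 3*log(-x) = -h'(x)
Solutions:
 h(x) = C1 + x^2 + x*(k + 3) - 3*x*log(-x)


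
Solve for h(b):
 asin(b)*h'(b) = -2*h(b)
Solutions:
 h(b) = C1*exp(-2*Integral(1/asin(b), b))


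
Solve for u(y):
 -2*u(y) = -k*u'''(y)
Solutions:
 u(y) = C1*exp(2^(1/3)*y*(1/k)^(1/3)) + C2*exp(2^(1/3)*y*(-1 + sqrt(3)*I)*(1/k)^(1/3)/2) + C3*exp(-2^(1/3)*y*(1 + sqrt(3)*I)*(1/k)^(1/3)/2)


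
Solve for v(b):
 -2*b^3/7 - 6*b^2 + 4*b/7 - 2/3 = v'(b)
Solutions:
 v(b) = C1 - b^4/14 - 2*b^3 + 2*b^2/7 - 2*b/3


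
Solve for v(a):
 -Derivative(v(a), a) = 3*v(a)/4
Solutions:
 v(a) = C1*exp(-3*a/4)


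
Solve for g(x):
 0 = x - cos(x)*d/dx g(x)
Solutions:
 g(x) = C1 + Integral(x/cos(x), x)


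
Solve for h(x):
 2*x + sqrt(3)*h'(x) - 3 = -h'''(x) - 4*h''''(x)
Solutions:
 h(x) = C1 + C2*exp(x*(-2 + (1 + 216*sqrt(3) + sqrt(-1 + (1 + 216*sqrt(3))^2))^(-1/3) + (1 + 216*sqrt(3) + sqrt(-1 + (1 + 216*sqrt(3))^2))^(1/3))/24)*sin(sqrt(3)*x*(-(1 + 216*sqrt(3) + sqrt(-1 + (1 + 216*sqrt(3))^2))^(1/3) + (1 + 216*sqrt(3) + sqrt(-1 + (1 + 216*sqrt(3))^2))^(-1/3))/24) + C3*exp(x*(-2 + (1 + 216*sqrt(3) + sqrt(-1 + (1 + 216*sqrt(3))^2))^(-1/3) + (1 + 216*sqrt(3) + sqrt(-1 + (1 + 216*sqrt(3))^2))^(1/3))/24)*cos(sqrt(3)*x*(-(1 + 216*sqrt(3) + sqrt(-1 + (1 + 216*sqrt(3))^2))^(1/3) + (1 + 216*sqrt(3) + sqrt(-1 + (1 + 216*sqrt(3))^2))^(-1/3))/24) + C4*exp(-x*((1 + 216*sqrt(3) + sqrt(-1 + (1 + 216*sqrt(3))^2))^(-1/3) + 1 + (1 + 216*sqrt(3) + sqrt(-1 + (1 + 216*sqrt(3))^2))^(1/3))/12) - sqrt(3)*x^2/3 + sqrt(3)*x


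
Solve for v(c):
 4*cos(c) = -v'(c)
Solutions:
 v(c) = C1 - 4*sin(c)


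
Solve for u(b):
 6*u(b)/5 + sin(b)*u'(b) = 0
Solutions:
 u(b) = C1*(cos(b) + 1)^(3/5)/(cos(b) - 1)^(3/5)


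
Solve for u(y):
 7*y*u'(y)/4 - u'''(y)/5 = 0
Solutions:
 u(y) = C1 + Integral(C2*airyai(70^(1/3)*y/2) + C3*airybi(70^(1/3)*y/2), y)


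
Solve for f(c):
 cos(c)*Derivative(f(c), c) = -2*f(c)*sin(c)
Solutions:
 f(c) = C1*cos(c)^2


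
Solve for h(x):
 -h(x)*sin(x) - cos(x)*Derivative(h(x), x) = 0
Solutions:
 h(x) = C1*cos(x)


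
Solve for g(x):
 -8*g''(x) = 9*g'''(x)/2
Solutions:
 g(x) = C1 + C2*x + C3*exp(-16*x/9)


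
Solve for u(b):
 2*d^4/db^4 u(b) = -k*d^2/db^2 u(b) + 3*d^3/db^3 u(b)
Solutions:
 u(b) = C1 + C2*b + C3*exp(b*(3 - sqrt(9 - 8*k))/4) + C4*exp(b*(sqrt(9 - 8*k) + 3)/4)


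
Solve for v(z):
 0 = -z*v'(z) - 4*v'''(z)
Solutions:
 v(z) = C1 + Integral(C2*airyai(-2^(1/3)*z/2) + C3*airybi(-2^(1/3)*z/2), z)


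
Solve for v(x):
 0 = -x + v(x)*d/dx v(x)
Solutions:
 v(x) = -sqrt(C1 + x^2)
 v(x) = sqrt(C1 + x^2)


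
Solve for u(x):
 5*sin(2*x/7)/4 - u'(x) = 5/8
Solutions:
 u(x) = C1 - 5*x/8 - 35*cos(2*x/7)/8


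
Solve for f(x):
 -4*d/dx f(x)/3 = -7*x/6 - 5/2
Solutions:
 f(x) = C1 + 7*x^2/16 + 15*x/8


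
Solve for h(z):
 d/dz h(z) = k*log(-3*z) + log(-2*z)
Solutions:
 h(z) = C1 + z*(k + 1)*log(-z) + z*(-k + k*log(3) - 1 + log(2))


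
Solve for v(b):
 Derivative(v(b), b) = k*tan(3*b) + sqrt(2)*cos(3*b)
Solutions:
 v(b) = C1 - k*log(cos(3*b))/3 + sqrt(2)*sin(3*b)/3


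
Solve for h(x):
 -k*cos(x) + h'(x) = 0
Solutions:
 h(x) = C1 + k*sin(x)


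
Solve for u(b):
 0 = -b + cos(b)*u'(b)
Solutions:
 u(b) = C1 + Integral(b/cos(b), b)


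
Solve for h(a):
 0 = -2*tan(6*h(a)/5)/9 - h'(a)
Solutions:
 h(a) = -5*asin(C1*exp(-4*a/15))/6 + 5*pi/6
 h(a) = 5*asin(C1*exp(-4*a/15))/6


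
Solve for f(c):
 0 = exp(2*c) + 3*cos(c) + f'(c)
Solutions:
 f(c) = C1 - exp(2*c)/2 - 3*sin(c)


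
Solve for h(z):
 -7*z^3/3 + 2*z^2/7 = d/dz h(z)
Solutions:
 h(z) = C1 - 7*z^4/12 + 2*z^3/21


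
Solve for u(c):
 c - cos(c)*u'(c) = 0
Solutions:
 u(c) = C1 + Integral(c/cos(c), c)


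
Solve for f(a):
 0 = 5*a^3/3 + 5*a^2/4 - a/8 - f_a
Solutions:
 f(a) = C1 + 5*a^4/12 + 5*a^3/12 - a^2/16


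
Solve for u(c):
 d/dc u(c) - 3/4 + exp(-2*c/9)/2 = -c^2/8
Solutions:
 u(c) = C1 - c^3/24 + 3*c/4 + 9*exp(-2*c/9)/4


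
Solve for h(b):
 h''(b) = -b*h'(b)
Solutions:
 h(b) = C1 + C2*erf(sqrt(2)*b/2)


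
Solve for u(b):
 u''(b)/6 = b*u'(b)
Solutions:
 u(b) = C1 + C2*erfi(sqrt(3)*b)


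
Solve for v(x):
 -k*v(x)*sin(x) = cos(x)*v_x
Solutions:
 v(x) = C1*exp(k*log(cos(x)))


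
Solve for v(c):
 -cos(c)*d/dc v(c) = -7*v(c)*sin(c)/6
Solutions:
 v(c) = C1/cos(c)^(7/6)


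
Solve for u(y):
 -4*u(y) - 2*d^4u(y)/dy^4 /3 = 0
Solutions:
 u(y) = (C1*sin(2^(3/4)*3^(1/4)*y/2) + C2*cos(2^(3/4)*3^(1/4)*y/2))*exp(-2^(3/4)*3^(1/4)*y/2) + (C3*sin(2^(3/4)*3^(1/4)*y/2) + C4*cos(2^(3/4)*3^(1/4)*y/2))*exp(2^(3/4)*3^(1/4)*y/2)


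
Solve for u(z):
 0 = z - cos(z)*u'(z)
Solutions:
 u(z) = C1 + Integral(z/cos(z), z)


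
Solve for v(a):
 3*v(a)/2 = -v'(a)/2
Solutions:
 v(a) = C1*exp(-3*a)


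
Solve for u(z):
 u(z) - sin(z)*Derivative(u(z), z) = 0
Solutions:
 u(z) = C1*sqrt(cos(z) - 1)/sqrt(cos(z) + 1)


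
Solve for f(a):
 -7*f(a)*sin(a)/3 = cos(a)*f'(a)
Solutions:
 f(a) = C1*cos(a)^(7/3)


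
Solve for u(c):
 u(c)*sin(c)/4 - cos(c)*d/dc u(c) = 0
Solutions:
 u(c) = C1/cos(c)^(1/4)


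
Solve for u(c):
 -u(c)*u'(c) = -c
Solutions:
 u(c) = -sqrt(C1 + c^2)
 u(c) = sqrt(C1 + c^2)


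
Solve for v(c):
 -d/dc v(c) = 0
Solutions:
 v(c) = C1


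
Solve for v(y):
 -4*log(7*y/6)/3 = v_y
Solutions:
 v(y) = C1 - 4*y*log(y)/3 - 4*y*log(7)/3 + 4*y/3 + 4*y*log(6)/3


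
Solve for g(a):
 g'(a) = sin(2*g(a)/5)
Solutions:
 -a + 5*log(cos(2*g(a)/5) - 1)/4 - 5*log(cos(2*g(a)/5) + 1)/4 = C1


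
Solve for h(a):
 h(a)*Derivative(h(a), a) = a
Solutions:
 h(a) = -sqrt(C1 + a^2)
 h(a) = sqrt(C1 + a^2)


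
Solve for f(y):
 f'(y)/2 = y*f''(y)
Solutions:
 f(y) = C1 + C2*y^(3/2)


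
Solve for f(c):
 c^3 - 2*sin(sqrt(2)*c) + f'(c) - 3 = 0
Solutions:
 f(c) = C1 - c^4/4 + 3*c - sqrt(2)*cos(sqrt(2)*c)


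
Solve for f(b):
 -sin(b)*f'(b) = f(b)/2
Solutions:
 f(b) = C1*(cos(b) + 1)^(1/4)/(cos(b) - 1)^(1/4)


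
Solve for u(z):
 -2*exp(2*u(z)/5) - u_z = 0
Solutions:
 u(z) = 5*log(-sqrt(-1/(C1 - 2*z))) - 5*log(2) + 5*log(10)/2
 u(z) = 5*log(-1/(C1 - 2*z))/2 - 5*log(2) + 5*log(10)/2


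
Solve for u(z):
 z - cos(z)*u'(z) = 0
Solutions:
 u(z) = C1 + Integral(z/cos(z), z)


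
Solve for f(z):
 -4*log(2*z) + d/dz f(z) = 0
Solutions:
 f(z) = C1 + 4*z*log(z) - 4*z + z*log(16)


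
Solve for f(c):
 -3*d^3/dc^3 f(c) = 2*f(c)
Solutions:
 f(c) = C3*exp(-2^(1/3)*3^(2/3)*c/3) + (C1*sin(2^(1/3)*3^(1/6)*c/2) + C2*cos(2^(1/3)*3^(1/6)*c/2))*exp(2^(1/3)*3^(2/3)*c/6)


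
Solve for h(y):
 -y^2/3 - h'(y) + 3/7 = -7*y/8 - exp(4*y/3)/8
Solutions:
 h(y) = C1 - y^3/9 + 7*y^2/16 + 3*y/7 + 3*exp(4*y/3)/32


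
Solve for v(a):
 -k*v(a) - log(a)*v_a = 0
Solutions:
 v(a) = C1*exp(-k*li(a))


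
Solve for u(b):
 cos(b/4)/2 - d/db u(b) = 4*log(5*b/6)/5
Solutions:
 u(b) = C1 - 4*b*log(b)/5 - 4*b*log(5)/5 + 4*b/5 + 4*b*log(6)/5 + 2*sin(b/4)


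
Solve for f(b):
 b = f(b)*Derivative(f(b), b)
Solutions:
 f(b) = -sqrt(C1 + b^2)
 f(b) = sqrt(C1 + b^2)


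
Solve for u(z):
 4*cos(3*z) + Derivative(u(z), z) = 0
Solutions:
 u(z) = C1 - 4*sin(3*z)/3


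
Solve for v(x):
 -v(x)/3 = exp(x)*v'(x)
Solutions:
 v(x) = C1*exp(exp(-x)/3)


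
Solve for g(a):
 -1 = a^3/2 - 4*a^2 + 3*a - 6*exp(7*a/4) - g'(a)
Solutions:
 g(a) = C1 + a^4/8 - 4*a^3/3 + 3*a^2/2 + a - 24*exp(7*a/4)/7


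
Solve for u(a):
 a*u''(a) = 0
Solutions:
 u(a) = C1 + C2*a


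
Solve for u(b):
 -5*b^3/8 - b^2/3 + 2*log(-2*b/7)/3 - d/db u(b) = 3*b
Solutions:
 u(b) = C1 - 5*b^4/32 - b^3/9 - 3*b^2/2 + 2*b*log(-b)/3 + 2*b*(-log(7) - 1 + log(2))/3


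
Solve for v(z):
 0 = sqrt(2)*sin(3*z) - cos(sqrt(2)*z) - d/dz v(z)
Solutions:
 v(z) = C1 - sqrt(2)*sin(sqrt(2)*z)/2 - sqrt(2)*cos(3*z)/3


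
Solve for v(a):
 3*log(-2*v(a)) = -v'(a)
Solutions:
 Integral(1/(log(-_y) + log(2)), (_y, v(a)))/3 = C1 - a


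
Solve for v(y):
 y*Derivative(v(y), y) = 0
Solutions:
 v(y) = C1


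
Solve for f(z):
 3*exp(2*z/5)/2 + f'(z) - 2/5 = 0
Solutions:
 f(z) = C1 + 2*z/5 - 15*exp(2*z/5)/4


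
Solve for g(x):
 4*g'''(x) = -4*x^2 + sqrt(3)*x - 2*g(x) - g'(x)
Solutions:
 g(x) = C1*exp(-3^(1/3)*x*(-(18 + sqrt(327))^(1/3) + 3^(1/3)/(18 + sqrt(327))^(1/3))/12)*sin(3^(1/6)*x*(3/(18 + sqrt(327))^(1/3) + 3^(2/3)*(18 + sqrt(327))^(1/3))/12) + C2*exp(-3^(1/3)*x*(-(18 + sqrt(327))^(1/3) + 3^(1/3)/(18 + sqrt(327))^(1/3))/12)*cos(3^(1/6)*x*(3/(18 + sqrt(327))^(1/3) + 3^(2/3)*(18 + sqrt(327))^(1/3))/12) + C3*exp(3^(1/3)*x*(-(18 + sqrt(327))^(1/3) + 3^(1/3)/(18 + sqrt(327))^(1/3))/6) - 2*x^2 + sqrt(3)*x/2 + 2*x - 1 - sqrt(3)/4


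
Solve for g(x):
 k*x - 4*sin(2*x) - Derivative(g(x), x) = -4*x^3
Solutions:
 g(x) = C1 + k*x^2/2 + x^4 + 2*cos(2*x)
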